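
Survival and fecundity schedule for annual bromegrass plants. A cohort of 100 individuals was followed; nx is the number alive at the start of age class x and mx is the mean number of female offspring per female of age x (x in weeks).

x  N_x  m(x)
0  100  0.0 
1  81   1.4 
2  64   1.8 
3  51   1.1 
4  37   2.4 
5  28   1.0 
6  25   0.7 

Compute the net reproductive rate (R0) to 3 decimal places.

4.190

lx = nx/n0 = nx/100: 1, 0.81, 0.64, 0.51, 0.37, 0.28, 0.25
lx·mx by age: 0, 1.134, 1.152, 0.561, 0.888, 0.28, 0.175
R0 = Σ lx·mx = 4.19 → 4.190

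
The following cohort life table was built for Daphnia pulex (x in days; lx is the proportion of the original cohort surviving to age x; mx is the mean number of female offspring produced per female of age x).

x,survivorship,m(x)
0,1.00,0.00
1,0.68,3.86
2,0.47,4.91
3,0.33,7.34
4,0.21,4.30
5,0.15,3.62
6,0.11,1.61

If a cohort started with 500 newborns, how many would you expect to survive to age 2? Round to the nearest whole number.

Expected survivors = N0 · l_2 = 500 × 0.47 = 235 → 235

235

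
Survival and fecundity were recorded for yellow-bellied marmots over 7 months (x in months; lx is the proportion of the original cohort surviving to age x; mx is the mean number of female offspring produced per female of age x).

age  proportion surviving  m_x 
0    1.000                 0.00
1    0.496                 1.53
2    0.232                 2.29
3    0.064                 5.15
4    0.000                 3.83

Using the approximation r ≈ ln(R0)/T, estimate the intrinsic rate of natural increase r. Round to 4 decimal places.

R0 = Σ lx·mx = 0 + 0.75888 + 0.53128 + 0.3296 + 0 = 1.61976
Σ x·lx·mx = 2.81024; T = 2.81024/1.61976 = 1.73497…
r ≈ ln(R0)/T = ln(1.61976)/1.73497… = 0.277974… → 0.2780

0.2780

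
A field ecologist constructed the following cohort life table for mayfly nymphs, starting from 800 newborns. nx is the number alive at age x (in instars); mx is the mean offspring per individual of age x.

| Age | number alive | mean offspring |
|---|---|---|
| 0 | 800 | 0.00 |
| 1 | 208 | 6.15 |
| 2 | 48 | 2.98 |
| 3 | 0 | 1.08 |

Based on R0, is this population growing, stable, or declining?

lx = nx/n0 = nx/800: 1, 0.26, 0.06, 0
R0 = Σ lx·mx = 0 + 1.599 + 0.1788 + 0 = 1.7778
R0 > 1, so the population is growing.

growing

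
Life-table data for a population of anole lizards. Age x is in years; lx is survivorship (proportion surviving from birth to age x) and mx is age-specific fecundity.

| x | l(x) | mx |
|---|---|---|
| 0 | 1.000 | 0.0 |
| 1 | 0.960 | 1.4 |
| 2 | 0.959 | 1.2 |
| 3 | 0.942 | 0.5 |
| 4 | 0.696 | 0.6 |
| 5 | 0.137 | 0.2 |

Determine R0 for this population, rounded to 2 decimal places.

3.41

lx·mx by age: 0, 1.344, 1.1508, 0.471, 0.4176, 0.0274
R0 = Σ lx·mx = 3.4108 → 3.41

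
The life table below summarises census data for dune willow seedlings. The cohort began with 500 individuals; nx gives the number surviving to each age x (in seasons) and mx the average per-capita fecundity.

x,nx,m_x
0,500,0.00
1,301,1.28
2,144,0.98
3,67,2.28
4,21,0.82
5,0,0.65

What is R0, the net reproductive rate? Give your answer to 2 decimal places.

lx = nx/n0 = nx/500: 1, 0.602, 0.288, 0.134, 0.042, 0
lx·mx by age: 0, 0.77056, 0.28224, 0.30552, 0.03444, 0
R0 = Σ lx·mx = 1.39276 → 1.39

1.39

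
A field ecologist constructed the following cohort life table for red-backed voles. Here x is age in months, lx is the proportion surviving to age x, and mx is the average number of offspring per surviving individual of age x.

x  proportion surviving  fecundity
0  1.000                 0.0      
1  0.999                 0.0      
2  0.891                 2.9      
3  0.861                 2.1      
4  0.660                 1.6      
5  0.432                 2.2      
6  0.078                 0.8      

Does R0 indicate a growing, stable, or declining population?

R0 = Σ lx·mx = 0 + 0 + 2.5839 + 1.8081 + 1.056 + 0.9504 + 0.0624 = 6.4608
R0 > 1, so the population is growing.

growing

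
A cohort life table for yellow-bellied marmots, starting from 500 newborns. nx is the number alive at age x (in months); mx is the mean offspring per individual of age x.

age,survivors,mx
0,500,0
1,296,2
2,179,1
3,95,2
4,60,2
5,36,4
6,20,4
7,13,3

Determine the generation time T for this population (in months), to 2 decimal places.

lx = nx/n0 = nx/500: 1, 0.592, 0.358, 0.19, 0.12, 0.072, 0.04, 0.026
lx·mx: 0, 1.184, 0.358, 0.38, 0.24, 0.288, 0.16, 0.078 → R0 = 2.688
x·lx·mx: 0, 1.184, 0.716, 1.14, 0.96, 1.44, 0.96, 0.546 → Σ = 6.946
T = 6.946 / 2.688 = 2.584077… → 2.58

2.58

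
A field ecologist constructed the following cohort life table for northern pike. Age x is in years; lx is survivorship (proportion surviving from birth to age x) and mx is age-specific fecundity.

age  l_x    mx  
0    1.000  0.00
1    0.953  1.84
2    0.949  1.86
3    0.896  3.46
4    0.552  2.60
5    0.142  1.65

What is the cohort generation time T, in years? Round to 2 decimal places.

lx·mx: 0, 1.75352, 1.76514, 3.10016, 1.4352, 0.2343 → R0 = 8.28832
x·lx·mx: 0, 1.75352, 3.53028, 9.30048, 5.7408, 1.1715 → Σ = 21.49658
T = 21.49658 / 8.28832 = 2.593599… → 2.59

2.59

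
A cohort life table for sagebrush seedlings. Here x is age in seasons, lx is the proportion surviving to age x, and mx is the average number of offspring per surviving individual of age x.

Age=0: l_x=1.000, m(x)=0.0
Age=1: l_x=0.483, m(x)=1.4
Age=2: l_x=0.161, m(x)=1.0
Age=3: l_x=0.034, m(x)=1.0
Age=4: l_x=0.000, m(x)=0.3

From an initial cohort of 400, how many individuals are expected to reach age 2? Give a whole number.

64

Expected survivors = N0 · l_2 = 400 × 0.161 = 64.4 → 64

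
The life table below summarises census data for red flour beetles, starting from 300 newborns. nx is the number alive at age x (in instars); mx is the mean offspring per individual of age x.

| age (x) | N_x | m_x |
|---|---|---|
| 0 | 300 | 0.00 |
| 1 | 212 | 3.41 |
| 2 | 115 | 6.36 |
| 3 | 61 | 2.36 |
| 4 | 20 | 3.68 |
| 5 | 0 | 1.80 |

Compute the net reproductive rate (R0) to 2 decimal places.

5.57

lx = nx/n0 = nx/300: 1, 0.70667…, 0.38333…, 0.20333…, 0.06667…, 0
lx·mx by age: 0, 2.409733…, 2.438…, 0.479867…, 0.245333…, 0
R0 = Σ lx·mx = 5.572933… → 5.57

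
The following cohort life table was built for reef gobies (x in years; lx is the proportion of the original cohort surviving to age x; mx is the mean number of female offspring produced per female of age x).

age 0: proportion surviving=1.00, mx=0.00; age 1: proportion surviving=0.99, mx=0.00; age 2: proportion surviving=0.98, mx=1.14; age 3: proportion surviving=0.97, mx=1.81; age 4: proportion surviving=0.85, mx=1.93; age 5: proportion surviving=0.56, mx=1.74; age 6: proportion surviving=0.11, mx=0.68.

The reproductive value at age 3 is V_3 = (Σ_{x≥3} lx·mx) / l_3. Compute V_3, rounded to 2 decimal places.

4.58

lx·mx for x ≥ 3: 1.7557, 1.6405, 0.9744, 0.0748 → sum = 4.4454
V_3 = 4.4454 / l_3 = 4.4454 / 0.97 = 4.582887… → 4.58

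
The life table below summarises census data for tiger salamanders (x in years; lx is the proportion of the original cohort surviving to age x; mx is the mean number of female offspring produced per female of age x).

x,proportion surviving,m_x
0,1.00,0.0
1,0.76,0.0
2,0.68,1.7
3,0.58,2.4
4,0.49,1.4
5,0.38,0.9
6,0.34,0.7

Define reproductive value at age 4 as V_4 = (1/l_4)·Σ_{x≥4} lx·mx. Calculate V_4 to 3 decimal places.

lx·mx for x ≥ 4: 0.686, 0.342, 0.238 → sum = 1.266
V_4 = 1.266 / l_4 = 1.266 / 0.49 = 2.583673… → 2.584

2.584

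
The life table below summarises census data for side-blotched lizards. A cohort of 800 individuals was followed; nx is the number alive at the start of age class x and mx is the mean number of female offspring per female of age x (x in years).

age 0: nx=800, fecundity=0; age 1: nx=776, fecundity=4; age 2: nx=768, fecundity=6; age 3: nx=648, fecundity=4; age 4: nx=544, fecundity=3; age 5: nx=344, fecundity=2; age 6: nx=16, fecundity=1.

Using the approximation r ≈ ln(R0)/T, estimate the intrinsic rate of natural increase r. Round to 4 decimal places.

lx = nx/n0 = nx/800: 1, 0.97, 0.96, 0.81, 0.68, 0.43, 0.02
R0 = Σ lx·mx = 0 + 3.88 + 5.76 + 3.24 + 2.04 + 0.86 + 0.02 = 15.8
Σ x·lx·mx = 37.7; T = 37.7/15.8 = 2.38608…
r ≈ ln(R0)/T = ln(15.8)/2.38608… = 1.156715… → 1.1567

1.1567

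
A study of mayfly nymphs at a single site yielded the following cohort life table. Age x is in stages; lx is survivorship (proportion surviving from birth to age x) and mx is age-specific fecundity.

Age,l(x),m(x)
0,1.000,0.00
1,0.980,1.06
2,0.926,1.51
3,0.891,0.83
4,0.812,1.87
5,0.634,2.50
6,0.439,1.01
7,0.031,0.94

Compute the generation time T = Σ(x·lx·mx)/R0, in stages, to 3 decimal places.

lx·mx: 0, 1.0388, 1.39826, 0.73953, 1.51844, 1.585, 0.44339, 0.02914 → R0 = 6.75256
x·lx·mx: 0, 1.0388, 2.79652, 2.21859, 6.07376, 7.925, 2.66034, 0.20398 → Σ = 22.91699
T = 22.91699 / 6.75256 = 3.393822… → 3.394

3.394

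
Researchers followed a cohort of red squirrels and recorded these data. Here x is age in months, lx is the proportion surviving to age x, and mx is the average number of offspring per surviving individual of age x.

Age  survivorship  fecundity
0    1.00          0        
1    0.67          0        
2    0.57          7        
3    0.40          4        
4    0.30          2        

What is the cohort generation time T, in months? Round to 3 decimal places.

2.452

lx·mx: 0, 0, 3.99, 1.6, 0.6 → R0 = 6.19
x·lx·mx: 0, 0, 7.98, 4.8, 2.4 → Σ = 15.18
T = 15.18 / 6.19 = 2.452342… → 2.452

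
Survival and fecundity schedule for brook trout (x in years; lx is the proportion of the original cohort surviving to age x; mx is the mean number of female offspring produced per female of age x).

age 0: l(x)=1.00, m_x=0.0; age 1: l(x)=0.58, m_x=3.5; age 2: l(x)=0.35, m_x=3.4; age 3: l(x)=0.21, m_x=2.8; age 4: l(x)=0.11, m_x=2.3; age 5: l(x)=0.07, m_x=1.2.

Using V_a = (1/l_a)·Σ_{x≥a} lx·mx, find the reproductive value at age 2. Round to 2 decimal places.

lx·mx for x ≥ 2: 1.19, 0.588, 0.253, 0.084 → sum = 2.115
V_2 = 2.115 / l_2 = 2.115 / 0.35 = 6.042857… → 6.04

6.04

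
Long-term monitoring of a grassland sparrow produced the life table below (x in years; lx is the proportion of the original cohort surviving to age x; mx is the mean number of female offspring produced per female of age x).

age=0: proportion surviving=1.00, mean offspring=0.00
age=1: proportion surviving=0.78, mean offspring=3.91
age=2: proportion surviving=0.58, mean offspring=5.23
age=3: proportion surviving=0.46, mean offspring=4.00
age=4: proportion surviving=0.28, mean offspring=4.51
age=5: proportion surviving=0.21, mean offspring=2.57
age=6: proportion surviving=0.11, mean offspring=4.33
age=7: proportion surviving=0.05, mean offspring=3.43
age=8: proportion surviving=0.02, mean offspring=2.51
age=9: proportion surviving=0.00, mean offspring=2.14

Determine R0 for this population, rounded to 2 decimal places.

lx·mx by age: 0, 3.0498, 3.0334, 1.84, 1.2628, 0.5397, 0.4763, 0.1715, 0.0502, 0
R0 = Σ lx·mx = 10.4237 → 10.42

10.42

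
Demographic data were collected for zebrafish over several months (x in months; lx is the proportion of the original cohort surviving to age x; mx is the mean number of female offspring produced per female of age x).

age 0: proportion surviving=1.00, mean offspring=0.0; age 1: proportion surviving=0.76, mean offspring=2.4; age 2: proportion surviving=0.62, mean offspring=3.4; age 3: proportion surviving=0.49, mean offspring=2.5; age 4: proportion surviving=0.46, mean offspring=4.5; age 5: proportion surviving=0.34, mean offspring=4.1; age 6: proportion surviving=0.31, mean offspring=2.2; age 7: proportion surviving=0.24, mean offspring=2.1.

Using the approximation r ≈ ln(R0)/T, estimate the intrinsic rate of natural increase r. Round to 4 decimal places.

R0 = Σ lx·mx = 0 + 1.824 + 2.108 + 1.225 + 2.07 + 1.394 + 0.682 + 0.504 = 9.807
Σ x·lx·mx = 32.585; T = 32.585/9.807 = 3.32263…
r ≈ ln(R0)/T = ln(9.807)/3.32263… = 0.687136… → 0.6871

0.6871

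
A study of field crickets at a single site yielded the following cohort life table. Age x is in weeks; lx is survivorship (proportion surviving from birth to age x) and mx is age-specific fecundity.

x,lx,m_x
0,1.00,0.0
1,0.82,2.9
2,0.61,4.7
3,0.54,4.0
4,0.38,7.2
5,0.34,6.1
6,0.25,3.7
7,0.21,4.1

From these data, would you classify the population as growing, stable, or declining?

growing

R0 = Σ lx·mx = 0 + 2.378 + 2.867 + 2.16 + 2.736 + 2.074 + 0.925 + 0.861 = 14.001
R0 > 1, so the population is growing.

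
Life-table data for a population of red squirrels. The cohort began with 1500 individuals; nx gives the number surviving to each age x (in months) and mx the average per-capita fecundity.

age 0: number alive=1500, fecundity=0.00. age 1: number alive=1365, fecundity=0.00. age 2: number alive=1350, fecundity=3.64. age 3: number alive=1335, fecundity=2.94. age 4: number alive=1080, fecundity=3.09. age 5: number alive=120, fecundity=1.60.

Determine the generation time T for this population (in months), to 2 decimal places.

lx = nx/n0 = nx/1500: 1, 0.91, 0.9, 0.89, 0.72, 0.08
lx·mx: 0, 0, 3.276, 2.6166, 2.2248, 0.128 → R0 = 8.2454
x·lx·mx: 0, 0, 6.552, 7.8498, 8.8992, 0.64 → Σ = 23.941
T = 23.941 / 8.2454 = 2.903558… → 2.90

2.90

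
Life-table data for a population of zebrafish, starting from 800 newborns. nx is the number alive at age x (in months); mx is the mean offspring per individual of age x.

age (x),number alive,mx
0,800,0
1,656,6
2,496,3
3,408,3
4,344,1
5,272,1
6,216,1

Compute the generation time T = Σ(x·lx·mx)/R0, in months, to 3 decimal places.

1.954

lx = nx/n0 = nx/800: 1, 0.82, 0.62, 0.51, 0.43, 0.34, 0.27
lx·mx: 0, 4.92, 1.86, 1.53, 0.43, 0.34, 0.27 → R0 = 9.35
x·lx·mx: 0, 4.92, 3.72, 4.59, 1.72, 1.7, 1.62 → Σ = 18.27
T = 18.27 / 9.35 = 1.954011… → 1.954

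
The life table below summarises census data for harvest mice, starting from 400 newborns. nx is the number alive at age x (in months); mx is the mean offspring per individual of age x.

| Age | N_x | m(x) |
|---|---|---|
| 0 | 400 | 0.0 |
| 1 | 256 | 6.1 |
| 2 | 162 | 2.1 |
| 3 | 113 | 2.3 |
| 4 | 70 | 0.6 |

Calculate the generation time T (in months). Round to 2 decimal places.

lx = nx/n0 = nx/400: 1, 0.64, 0.405, 0.2825, 0.175
lx·mx: 0, 3.904, 0.8505, 0.64975, 0.105 → R0 = 5.50925
x·lx·mx: 0, 3.904, 1.701, 1.94925, 0.42 → Σ = 7.97425
T = 7.97425 / 5.50925 = 1.447429… → 1.45

1.45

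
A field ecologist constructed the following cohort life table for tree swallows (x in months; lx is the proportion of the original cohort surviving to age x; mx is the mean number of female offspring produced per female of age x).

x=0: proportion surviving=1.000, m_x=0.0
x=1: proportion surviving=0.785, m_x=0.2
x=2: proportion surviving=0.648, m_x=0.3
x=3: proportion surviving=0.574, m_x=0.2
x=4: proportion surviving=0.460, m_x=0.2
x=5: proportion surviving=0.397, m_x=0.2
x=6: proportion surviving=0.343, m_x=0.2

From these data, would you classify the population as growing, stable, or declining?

declining

R0 = Σ lx·mx = 0 + 0.157 + 0.1944 + 0.1148 + 0.092 + 0.0794 + 0.0686 = 0.7062
R0 < 1, so the population is declining.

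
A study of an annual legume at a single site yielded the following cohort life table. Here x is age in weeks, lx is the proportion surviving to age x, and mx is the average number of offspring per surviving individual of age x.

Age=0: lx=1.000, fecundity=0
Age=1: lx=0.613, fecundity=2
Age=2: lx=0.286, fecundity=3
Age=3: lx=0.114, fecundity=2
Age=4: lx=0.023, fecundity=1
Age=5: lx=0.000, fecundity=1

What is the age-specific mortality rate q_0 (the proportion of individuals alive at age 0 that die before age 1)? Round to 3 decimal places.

q_0 = (l_0 − l_1) / l_0 = (1 − 0.613) / 1
     = 0.387 / 1 = 0.387 → 0.387

0.387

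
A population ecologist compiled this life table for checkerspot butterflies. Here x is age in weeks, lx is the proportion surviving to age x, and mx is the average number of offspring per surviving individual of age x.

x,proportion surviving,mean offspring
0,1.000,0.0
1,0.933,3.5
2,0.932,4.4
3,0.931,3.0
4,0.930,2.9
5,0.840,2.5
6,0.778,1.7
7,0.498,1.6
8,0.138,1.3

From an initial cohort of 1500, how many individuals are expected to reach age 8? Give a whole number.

207

Expected survivors = N0 · l_8 = 1500 × 0.138 = 207 → 207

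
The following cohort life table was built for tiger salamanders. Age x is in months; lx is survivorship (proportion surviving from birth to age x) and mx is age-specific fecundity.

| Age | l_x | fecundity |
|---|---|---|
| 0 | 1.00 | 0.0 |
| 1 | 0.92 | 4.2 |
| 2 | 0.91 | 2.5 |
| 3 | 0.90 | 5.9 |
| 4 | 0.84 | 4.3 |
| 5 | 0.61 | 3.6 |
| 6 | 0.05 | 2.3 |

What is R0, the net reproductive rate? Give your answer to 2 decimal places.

lx·mx by age: 0, 3.864, 2.275, 5.31, 3.612, 2.196, 0.115
R0 = Σ lx·mx = 17.372 → 17.37

17.37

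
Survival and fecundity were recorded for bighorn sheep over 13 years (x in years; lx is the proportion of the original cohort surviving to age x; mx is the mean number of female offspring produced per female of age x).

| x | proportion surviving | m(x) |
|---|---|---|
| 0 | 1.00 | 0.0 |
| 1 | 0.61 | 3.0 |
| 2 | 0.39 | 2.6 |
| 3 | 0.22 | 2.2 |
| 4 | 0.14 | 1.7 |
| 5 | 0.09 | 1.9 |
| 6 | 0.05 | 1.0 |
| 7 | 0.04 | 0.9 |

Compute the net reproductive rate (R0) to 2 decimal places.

3.82

lx·mx by age: 0, 1.83, 1.014, 0.484, 0.238, 0.171, 0.05, 0.036
R0 = Σ lx·mx = 3.823 → 3.82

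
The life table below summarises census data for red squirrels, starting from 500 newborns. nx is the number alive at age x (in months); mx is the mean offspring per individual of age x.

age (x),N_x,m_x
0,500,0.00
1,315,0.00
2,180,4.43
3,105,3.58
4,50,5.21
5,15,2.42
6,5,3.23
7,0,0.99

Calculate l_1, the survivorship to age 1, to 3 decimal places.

0.630

l_1 = n_1/n_0 = 315/500 = 0.63 → 0.630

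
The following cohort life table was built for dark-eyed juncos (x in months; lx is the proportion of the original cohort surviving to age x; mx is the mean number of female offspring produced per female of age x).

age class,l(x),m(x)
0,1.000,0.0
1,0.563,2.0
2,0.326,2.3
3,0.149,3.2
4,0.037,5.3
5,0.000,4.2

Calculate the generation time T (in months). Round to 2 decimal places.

lx·mx: 0, 1.126, 0.7498, 0.4768, 0.1961, 0 → R0 = 2.5487
x·lx·mx: 0, 1.126, 1.4996, 1.4304, 0.7844, 0 → Σ = 4.8404
T = 4.8404 / 2.5487 = 1.899164… → 1.90

1.90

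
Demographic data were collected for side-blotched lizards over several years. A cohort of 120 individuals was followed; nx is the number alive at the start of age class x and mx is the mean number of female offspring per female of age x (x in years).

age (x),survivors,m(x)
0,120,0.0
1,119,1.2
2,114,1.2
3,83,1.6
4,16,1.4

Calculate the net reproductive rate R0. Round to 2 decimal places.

3.62

lx = nx/n0 = nx/120: 1, 0.99167…, 0.95, 0.69167…, 0.13333…
lx·mx by age: 0, 1.19…, 1.14, 1.106667…, 0.186667…
R0 = Σ lx·mx = 3.623333… → 3.62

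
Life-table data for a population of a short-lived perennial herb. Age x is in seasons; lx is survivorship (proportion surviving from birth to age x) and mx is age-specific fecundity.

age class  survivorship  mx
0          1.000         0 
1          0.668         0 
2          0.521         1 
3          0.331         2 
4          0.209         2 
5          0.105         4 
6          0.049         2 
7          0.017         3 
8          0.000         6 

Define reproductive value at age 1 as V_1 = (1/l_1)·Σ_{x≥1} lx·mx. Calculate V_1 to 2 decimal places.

3.25

lx·mx for x ≥ 1: 0, 0.521, 0.662, 0.418, 0.42, 0.098, 0.051, 0 → sum = 2.17
V_1 = 2.17 / l_1 = 2.17 / 0.668 = 3.248503… → 3.25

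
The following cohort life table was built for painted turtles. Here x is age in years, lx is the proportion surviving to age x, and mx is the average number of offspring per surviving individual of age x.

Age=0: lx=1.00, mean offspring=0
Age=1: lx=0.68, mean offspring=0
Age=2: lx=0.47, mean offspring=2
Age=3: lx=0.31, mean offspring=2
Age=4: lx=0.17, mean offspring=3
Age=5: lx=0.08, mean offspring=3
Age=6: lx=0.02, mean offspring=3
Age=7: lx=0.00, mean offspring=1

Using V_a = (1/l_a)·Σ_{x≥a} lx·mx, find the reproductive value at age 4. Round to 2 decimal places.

4.76

lx·mx for x ≥ 4: 0.51, 0.24, 0.06, 0 → sum = 0.81
V_4 = 0.81 / l_4 = 0.81 / 0.17 = 4.764706… → 4.76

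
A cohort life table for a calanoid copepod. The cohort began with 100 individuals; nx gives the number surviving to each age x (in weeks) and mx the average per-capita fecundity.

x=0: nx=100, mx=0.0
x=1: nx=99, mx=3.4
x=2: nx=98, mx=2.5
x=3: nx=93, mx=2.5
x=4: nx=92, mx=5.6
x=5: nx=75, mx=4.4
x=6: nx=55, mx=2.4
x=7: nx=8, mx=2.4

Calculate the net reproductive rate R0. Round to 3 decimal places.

lx = nx/n0 = nx/100: 1, 0.99, 0.98, 0.93, 0.92, 0.75, 0.55, 0.08
lx·mx by age: 0, 3.366, 2.45, 2.325, 5.152, 3.3, 1.32, 0.192
R0 = Σ lx·mx = 18.105 → 18.105

18.105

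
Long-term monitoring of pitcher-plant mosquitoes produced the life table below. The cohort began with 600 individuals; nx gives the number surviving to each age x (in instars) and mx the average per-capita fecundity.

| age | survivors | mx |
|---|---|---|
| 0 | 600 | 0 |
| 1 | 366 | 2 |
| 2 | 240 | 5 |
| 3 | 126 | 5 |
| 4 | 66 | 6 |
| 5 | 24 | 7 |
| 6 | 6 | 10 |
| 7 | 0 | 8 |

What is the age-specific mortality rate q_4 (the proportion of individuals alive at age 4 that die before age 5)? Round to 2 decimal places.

0.64

lx = nx/n0 = nx/600: 1, 0.61, 0.4, 0.21, 0.11, 0.04, 0.01, 0
q_4 = (l_4 − l_5) / l_4 = (0.11 − 0.04) / 0.11
     = 0.07 / 0.11 = 0.636364… → 0.64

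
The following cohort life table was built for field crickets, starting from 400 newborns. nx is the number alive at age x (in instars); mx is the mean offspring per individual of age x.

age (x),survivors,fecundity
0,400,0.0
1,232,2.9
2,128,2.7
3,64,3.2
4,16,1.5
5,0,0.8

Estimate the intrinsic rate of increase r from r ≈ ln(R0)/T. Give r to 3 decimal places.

0.684

lx = nx/n0 = nx/400: 1, 0.58, 0.32, 0.16, 0.04, 0
R0 = Σ lx·mx = 0 + 1.682 + 0.864 + 0.512 + 0.06 + 0 = 3.118
Σ x·lx·mx = 5.186; T = 5.186/3.118 = 1.66325…
r ≈ ln(R0)/T = ln(3.118)/1.66325… = 0.68372… → 0.684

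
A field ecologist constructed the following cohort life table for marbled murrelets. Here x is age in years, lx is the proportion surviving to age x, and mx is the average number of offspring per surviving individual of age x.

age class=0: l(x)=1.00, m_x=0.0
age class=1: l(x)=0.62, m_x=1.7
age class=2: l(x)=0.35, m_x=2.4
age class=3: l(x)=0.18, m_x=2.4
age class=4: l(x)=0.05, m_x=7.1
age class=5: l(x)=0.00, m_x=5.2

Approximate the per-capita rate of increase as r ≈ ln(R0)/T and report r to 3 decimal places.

0.485

R0 = Σ lx·mx = 0 + 1.054 + 0.84 + 0.432 + 0.355 + 0 = 2.681
Σ x·lx·mx = 5.45; T = 5.45/2.681 = 2.03282…
r ≈ ln(R0)/T = ln(2.681)/2.03282… = 0.48513… → 0.485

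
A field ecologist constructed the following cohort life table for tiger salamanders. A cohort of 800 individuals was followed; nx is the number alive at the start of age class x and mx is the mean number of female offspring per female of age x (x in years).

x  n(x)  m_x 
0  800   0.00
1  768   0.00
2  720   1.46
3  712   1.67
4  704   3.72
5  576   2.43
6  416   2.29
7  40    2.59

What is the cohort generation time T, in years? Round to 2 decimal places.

lx = nx/n0 = nx/800: 1, 0.96, 0.9, 0.89, 0.88, 0.72, 0.52, 0.05
lx·mx: 0, 0, 1.314, 1.4863, 3.2736, 1.7496, 1.1908, 0.1295 → R0 = 9.1438
x·lx·mx: 0, 0, 2.628, 4.4589, 13.0944, 8.748, 7.1448, 0.9065 → Σ = 36.9806
T = 36.9806 / 9.1438 = 4.044336… → 4.04

4.04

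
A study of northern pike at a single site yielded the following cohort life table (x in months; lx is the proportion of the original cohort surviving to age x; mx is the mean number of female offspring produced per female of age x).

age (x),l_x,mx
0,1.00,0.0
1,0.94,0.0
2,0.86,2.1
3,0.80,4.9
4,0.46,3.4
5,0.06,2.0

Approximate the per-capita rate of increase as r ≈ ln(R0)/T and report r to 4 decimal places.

R0 = Σ lx·mx = 0 + 0 + 1.806 + 3.92 + 1.564 + 0.12 = 7.41
Σ x·lx·mx = 22.228; T = 22.228/7.41 = 2.99973…
r ≈ ln(R0)/T = ln(7.41)/2.99973… = 0.66767… → 0.6677

0.6677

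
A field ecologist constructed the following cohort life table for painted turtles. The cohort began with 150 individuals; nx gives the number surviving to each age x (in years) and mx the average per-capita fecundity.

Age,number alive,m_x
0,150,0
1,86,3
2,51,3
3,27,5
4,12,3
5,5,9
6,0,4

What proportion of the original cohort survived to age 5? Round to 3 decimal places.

0.033

l_5 = n_5/n_0 = 5/150 = 0.033333… → 0.033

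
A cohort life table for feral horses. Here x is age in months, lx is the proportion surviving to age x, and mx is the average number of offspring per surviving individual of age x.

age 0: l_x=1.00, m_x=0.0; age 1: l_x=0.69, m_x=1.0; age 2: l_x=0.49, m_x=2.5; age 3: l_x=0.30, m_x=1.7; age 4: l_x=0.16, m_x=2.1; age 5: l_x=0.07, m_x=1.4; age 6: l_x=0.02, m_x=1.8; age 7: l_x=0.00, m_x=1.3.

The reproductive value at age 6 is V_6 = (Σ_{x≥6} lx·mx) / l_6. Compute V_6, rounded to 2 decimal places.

1.80

lx·mx for x ≥ 6: 0.036, 0 → sum = 0.036
V_6 = 0.036 / l_6 = 0.036 / 0.02 = 1.8 → 1.80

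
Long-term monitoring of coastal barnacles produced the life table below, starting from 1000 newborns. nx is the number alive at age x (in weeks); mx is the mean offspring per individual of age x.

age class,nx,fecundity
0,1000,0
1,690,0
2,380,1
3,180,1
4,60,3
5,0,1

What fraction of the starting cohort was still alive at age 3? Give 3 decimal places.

l_3 = n_3/n_0 = 180/1000 = 0.18 → 0.180

0.180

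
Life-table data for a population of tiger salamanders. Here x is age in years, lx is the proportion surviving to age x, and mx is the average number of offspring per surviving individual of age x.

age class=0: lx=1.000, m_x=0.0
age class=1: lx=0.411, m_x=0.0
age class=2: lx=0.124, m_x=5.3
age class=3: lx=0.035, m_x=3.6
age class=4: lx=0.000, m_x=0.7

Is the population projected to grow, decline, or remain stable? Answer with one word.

R0 = Σ lx·mx = 0 + 0 + 0.6572 + 0.126 + 0 = 0.7832
R0 < 1, so the population is declining.

declining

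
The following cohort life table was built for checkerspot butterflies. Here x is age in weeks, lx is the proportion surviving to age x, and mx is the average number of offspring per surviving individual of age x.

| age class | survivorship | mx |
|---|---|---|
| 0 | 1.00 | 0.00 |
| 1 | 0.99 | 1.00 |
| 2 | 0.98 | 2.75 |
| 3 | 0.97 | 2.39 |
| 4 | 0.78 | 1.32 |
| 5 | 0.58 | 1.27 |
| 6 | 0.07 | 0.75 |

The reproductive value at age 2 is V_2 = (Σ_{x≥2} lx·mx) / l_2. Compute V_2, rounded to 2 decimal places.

6.97

lx·mx for x ≥ 2: 2.695, 2.3183, 1.0296, 0.7366, 0.0525 → sum = 6.832
V_2 = 6.832 / l_2 = 6.832 / 0.98 = 6.971429… → 6.97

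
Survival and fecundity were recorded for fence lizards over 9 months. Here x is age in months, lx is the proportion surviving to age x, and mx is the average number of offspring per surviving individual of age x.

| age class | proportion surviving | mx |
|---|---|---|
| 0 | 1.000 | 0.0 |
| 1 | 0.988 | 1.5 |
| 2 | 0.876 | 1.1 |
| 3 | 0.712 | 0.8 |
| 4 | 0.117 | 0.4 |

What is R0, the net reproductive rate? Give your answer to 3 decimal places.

3.062

lx·mx by age: 0, 1.482, 0.9636, 0.5696, 0.0468
R0 = Σ lx·mx = 3.062 → 3.062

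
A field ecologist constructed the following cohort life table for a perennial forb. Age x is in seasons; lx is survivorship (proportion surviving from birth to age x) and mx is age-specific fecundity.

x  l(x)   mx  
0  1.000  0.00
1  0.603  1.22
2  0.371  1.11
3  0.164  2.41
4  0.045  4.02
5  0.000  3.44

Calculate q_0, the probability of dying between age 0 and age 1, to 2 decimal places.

q_0 = (l_0 − l_1) / l_0 = (1 − 0.603) / 1
     = 0.397 / 1 = 0.397 → 0.40

0.40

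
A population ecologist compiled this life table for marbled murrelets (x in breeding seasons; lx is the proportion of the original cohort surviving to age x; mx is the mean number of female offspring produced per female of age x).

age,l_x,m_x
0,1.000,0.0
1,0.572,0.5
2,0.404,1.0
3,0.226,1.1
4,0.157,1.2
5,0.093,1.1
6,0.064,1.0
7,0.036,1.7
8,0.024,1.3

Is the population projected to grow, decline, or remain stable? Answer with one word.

growing

R0 = Σ lx·mx = 0 + 0.286 + 0.404 + 0.2486 + 0.1884 + 0.1023 + 0.064 + 0.0612 + 0.0312 = 1.3857
R0 > 1, so the population is growing.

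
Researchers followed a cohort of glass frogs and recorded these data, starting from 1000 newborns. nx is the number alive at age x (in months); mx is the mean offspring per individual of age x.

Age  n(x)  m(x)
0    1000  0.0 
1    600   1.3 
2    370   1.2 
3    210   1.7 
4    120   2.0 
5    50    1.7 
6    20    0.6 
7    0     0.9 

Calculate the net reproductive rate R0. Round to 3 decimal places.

1.918

lx = nx/n0 = nx/1000: 1, 0.6, 0.37, 0.21, 0.12, 0.05, 0.02, 0
lx·mx by age: 0, 0.78, 0.444, 0.357, 0.24, 0.085, 0.012, 0
R0 = Σ lx·mx = 1.918 → 1.918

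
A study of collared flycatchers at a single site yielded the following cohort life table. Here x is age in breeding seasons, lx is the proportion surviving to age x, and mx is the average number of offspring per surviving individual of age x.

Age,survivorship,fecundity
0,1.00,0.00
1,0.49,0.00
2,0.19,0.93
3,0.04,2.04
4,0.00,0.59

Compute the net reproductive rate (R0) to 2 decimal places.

0.26

lx·mx by age: 0, 0, 0.1767, 0.0816, 0
R0 = Σ lx·mx = 0.2583 → 0.26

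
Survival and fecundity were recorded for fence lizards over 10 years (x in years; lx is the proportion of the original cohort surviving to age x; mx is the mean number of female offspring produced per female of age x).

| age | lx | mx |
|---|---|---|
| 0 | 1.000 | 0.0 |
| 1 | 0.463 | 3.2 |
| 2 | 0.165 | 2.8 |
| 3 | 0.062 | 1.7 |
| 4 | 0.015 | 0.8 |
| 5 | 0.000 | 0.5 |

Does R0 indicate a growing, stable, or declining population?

growing

R0 = Σ lx·mx = 0 + 1.4816 + 0.462 + 0.1054 + 0.012 + 0 = 2.061
R0 > 1, so the population is growing.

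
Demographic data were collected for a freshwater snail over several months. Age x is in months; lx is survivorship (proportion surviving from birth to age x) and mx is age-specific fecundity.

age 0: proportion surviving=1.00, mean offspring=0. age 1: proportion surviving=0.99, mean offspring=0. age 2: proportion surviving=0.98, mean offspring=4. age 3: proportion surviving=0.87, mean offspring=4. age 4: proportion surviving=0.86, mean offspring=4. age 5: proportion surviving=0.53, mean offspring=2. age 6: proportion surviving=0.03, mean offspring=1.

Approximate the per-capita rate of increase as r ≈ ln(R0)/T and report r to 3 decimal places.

0.788

R0 = Σ lx·mx = 0 + 0 + 3.92 + 3.48 + 3.44 + 1.06 + 0.03 = 11.93
Σ x·lx·mx = 37.52; T = 37.52/11.93 = 3.14501…
r ≈ ln(R0)/T = ln(11.93)/3.14501… = 0.78825… → 0.788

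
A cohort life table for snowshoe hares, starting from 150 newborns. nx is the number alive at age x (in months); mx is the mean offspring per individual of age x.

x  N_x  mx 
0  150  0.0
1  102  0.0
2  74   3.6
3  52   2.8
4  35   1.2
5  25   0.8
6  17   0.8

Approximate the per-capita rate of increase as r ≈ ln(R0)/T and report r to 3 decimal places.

lx = nx/n0 = nx/150: 1, 0.68, 0.49333…, 0.34667…, 0.23333…, 0.16667…, 0.11333…
R0 = Σ lx·mx = 0 + 0 + 1.776… + 0.97067… + 0.28… + 0.13333… + 0.09067… = 3.250667…
Σ x·lx·mx = 8.794667…; T = 8.794667…/3.250667… = 2.7055…
r ≈ ln(R0)/T = ln(3.250667…)/2.7055… = 0.43573… → 0.436

0.436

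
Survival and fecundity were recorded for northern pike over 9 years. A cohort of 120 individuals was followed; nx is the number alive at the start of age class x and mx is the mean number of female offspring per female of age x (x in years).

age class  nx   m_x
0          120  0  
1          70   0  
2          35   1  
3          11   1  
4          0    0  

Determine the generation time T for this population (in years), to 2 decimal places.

2.24

lx = nx/n0 = nx/120: 1, 0.58333…, 0.29167…, 0.09167…, 0
lx·mx: 0, 0, 0.291667…, 0.091667…, 0 → R0 = 0.383333…
x·lx·mx: 0, 0, 0.583333…, 0.275…, 0 → Σ = 0.858333…
T = 0.858333… / 0.383333… = 2.23913… → 2.24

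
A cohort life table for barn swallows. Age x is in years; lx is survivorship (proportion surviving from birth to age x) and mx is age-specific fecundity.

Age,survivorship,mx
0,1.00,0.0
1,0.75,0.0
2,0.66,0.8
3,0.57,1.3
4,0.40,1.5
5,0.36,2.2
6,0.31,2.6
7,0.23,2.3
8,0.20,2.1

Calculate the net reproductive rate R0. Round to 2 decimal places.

4.42

lx·mx by age: 0, 0, 0.528, 0.741, 0.6, 0.792, 0.806, 0.529, 0.42
R0 = Σ lx·mx = 4.416 → 4.42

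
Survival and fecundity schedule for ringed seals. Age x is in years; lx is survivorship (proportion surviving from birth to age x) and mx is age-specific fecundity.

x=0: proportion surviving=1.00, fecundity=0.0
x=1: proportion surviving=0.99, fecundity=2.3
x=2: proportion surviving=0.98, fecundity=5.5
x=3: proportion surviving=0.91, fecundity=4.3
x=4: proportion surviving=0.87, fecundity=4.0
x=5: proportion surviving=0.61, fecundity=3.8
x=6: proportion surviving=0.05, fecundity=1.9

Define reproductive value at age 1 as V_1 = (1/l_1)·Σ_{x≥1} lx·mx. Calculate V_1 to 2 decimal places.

lx·mx for x ≥ 1: 2.277, 5.39, 3.913, 3.48, 2.318, 0.095 → sum = 17.473
V_1 = 17.473 / l_1 = 17.473 / 0.99 = 17.649495… → 17.65

17.65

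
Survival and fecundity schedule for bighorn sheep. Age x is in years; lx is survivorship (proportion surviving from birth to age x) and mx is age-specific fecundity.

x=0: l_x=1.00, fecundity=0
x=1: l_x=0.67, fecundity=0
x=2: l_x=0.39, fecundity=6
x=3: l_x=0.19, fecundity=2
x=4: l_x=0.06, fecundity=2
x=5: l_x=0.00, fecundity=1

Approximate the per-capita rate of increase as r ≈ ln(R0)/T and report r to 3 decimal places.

0.471

R0 = Σ lx·mx = 0 + 0 + 2.34 + 0.38 + 0.12 + 0 = 2.84
Σ x·lx·mx = 6.3; T = 6.3/2.84 = 2.21831…
r ≈ ln(R0)/T = ln(2.84)/2.21831… = 0.47054… → 0.471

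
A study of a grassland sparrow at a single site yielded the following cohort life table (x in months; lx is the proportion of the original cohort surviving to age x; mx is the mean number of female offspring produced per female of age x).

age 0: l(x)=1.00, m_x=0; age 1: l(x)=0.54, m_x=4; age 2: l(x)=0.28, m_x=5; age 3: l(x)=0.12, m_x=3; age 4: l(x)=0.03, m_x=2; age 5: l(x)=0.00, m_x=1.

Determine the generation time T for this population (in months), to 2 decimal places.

lx·mx: 0, 2.16, 1.4, 0.36, 0.06, 0 → R0 = 3.98
x·lx·mx: 0, 2.16, 2.8, 1.08, 0.24, 0 → Σ = 6.28
T = 6.28 / 3.98 = 1.577889… → 1.58

1.58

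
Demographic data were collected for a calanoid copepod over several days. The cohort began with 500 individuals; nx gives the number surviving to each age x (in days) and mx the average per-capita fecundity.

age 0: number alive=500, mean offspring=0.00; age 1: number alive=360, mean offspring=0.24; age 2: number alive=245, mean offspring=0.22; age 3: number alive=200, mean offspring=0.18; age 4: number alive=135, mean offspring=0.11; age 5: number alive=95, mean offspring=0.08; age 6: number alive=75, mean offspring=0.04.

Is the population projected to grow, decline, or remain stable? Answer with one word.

lx = nx/n0 = nx/500: 1, 0.72, 0.49, 0.4, 0.27, 0.19, 0.15
R0 = Σ lx·mx = 0 + 0.1728 + 0.1078 + 0.072 + 0.0297 + 0.0152 + 0.006 = 0.4035
R0 < 1, so the population is declining.

declining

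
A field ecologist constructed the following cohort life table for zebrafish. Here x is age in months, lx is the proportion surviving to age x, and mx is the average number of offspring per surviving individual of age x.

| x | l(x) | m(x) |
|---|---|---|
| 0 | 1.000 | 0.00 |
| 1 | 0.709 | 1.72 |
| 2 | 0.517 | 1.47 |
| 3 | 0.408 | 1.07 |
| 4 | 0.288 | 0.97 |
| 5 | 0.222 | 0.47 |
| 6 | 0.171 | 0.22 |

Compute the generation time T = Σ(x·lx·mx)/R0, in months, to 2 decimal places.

2.08

lx·mx: 0, 1.21948, 0.75999, 0.43656, 0.27936, 0.10434, 0.03762 → R0 = 2.83735
x·lx·mx: 0, 1.21948, 1.51998, 1.30968, 1.11744, 0.5217, 0.22572 → Σ = 5.914
T = 5.914 / 2.83735 = 2.084339… → 2.08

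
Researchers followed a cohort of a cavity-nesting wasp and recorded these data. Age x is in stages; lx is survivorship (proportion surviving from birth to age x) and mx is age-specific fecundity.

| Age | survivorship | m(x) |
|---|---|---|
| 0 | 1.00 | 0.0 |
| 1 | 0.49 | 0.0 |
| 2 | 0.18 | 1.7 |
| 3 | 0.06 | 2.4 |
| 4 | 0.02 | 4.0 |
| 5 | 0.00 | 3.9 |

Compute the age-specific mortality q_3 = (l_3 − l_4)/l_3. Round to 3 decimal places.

0.667

q_3 = (l_3 − l_4) / l_3 = (0.06 − 0.02) / 0.06
     = 0.04 / 0.06 = 0.666667… → 0.667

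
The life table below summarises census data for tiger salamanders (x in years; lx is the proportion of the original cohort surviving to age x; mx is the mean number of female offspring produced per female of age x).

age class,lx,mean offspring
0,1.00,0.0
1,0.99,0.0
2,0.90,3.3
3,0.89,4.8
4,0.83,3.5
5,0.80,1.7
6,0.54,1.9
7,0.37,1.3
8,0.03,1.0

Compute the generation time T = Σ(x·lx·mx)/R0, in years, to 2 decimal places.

3.60

lx·mx: 0, 0, 2.97, 4.272, 2.905, 1.36, 1.026, 0.481, 0.03 → R0 = 13.044
x·lx·mx: 0, 0, 5.94, 12.816, 11.62, 6.8, 6.156, 3.367, 0.24 → Σ = 46.939
T = 46.939 / 13.044 = 3.598513… → 3.60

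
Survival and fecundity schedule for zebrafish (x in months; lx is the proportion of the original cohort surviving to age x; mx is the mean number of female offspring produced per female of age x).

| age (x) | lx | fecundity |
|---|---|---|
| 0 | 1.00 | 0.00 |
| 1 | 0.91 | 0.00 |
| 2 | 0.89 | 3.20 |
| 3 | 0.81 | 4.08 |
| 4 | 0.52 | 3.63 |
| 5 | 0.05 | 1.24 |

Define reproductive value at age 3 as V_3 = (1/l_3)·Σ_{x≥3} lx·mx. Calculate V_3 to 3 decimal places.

lx·mx for x ≥ 3: 3.3048, 1.8876, 0.062 → sum = 5.2544
V_3 = 5.2544 / l_3 = 5.2544 / 0.81 = 6.486914… → 6.487

6.487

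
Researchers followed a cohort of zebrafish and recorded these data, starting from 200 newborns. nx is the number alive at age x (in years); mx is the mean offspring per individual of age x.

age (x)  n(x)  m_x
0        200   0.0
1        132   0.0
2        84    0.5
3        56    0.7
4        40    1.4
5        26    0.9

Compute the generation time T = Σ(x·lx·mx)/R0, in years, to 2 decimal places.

3.38

lx = nx/n0 = nx/200: 1, 0.66, 0.42, 0.28, 0.2, 0.13
lx·mx: 0, 0, 0.21, 0.196, 0.28, 0.117 → R0 = 0.803
x·lx·mx: 0, 0, 0.42, 0.588, 1.12, 0.585 → Σ = 2.713
T = 2.713 / 0.803 = 3.37858… → 3.38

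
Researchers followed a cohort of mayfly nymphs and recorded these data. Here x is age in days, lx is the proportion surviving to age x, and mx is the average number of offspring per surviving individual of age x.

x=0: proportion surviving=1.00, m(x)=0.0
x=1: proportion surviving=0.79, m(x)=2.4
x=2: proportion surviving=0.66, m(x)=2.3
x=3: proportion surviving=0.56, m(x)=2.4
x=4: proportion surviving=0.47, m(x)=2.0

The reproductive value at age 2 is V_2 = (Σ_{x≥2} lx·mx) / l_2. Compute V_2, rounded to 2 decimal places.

5.76

lx·mx for x ≥ 2: 1.518, 1.344, 0.94 → sum = 3.802
V_2 = 3.802 / l_2 = 3.802 / 0.66 = 5.760606… → 5.76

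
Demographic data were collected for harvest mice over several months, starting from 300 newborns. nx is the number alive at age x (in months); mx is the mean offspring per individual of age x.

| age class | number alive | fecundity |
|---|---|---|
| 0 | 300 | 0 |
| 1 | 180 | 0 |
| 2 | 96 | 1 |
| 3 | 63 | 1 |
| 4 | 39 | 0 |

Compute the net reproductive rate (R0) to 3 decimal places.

lx = nx/n0 = nx/300: 1, 0.6, 0.32, 0.21, 0.13
lx·mx by age: 0, 0, 0.32, 0.21, 0
R0 = Σ lx·mx = 0.53 → 0.530

0.530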